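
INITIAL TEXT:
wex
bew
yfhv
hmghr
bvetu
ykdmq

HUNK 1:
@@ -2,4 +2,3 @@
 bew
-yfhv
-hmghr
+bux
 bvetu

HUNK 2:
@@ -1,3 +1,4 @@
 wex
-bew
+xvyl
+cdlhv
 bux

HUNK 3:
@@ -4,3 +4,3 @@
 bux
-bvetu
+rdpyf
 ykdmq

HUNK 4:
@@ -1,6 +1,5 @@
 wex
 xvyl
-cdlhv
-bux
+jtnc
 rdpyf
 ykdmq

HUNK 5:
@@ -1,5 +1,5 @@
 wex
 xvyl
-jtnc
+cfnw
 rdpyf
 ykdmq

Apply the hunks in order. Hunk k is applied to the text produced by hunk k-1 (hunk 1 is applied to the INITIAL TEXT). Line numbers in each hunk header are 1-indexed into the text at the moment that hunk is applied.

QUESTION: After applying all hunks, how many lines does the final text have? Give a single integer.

Hunk 1: at line 2 remove [yfhv,hmghr] add [bux] -> 5 lines: wex bew bux bvetu ykdmq
Hunk 2: at line 1 remove [bew] add [xvyl,cdlhv] -> 6 lines: wex xvyl cdlhv bux bvetu ykdmq
Hunk 3: at line 4 remove [bvetu] add [rdpyf] -> 6 lines: wex xvyl cdlhv bux rdpyf ykdmq
Hunk 4: at line 1 remove [cdlhv,bux] add [jtnc] -> 5 lines: wex xvyl jtnc rdpyf ykdmq
Hunk 5: at line 1 remove [jtnc] add [cfnw] -> 5 lines: wex xvyl cfnw rdpyf ykdmq
Final line count: 5

Answer: 5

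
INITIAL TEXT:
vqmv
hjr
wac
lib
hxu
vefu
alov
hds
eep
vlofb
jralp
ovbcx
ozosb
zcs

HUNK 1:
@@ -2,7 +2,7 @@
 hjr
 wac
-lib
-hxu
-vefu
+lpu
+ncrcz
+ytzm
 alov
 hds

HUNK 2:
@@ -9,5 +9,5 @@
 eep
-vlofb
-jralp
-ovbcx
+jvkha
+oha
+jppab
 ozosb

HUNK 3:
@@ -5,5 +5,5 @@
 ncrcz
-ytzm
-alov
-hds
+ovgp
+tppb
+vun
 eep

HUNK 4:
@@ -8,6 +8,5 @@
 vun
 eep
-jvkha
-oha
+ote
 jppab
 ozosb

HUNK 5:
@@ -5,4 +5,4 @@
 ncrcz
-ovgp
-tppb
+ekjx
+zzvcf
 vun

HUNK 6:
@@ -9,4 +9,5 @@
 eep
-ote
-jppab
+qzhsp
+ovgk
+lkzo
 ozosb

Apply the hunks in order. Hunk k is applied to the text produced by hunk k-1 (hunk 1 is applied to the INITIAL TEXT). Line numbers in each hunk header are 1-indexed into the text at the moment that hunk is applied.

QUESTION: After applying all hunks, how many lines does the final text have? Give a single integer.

Hunk 1: at line 2 remove [lib,hxu,vefu] add [lpu,ncrcz,ytzm] -> 14 lines: vqmv hjr wac lpu ncrcz ytzm alov hds eep vlofb jralp ovbcx ozosb zcs
Hunk 2: at line 9 remove [vlofb,jralp,ovbcx] add [jvkha,oha,jppab] -> 14 lines: vqmv hjr wac lpu ncrcz ytzm alov hds eep jvkha oha jppab ozosb zcs
Hunk 3: at line 5 remove [ytzm,alov,hds] add [ovgp,tppb,vun] -> 14 lines: vqmv hjr wac lpu ncrcz ovgp tppb vun eep jvkha oha jppab ozosb zcs
Hunk 4: at line 8 remove [jvkha,oha] add [ote] -> 13 lines: vqmv hjr wac lpu ncrcz ovgp tppb vun eep ote jppab ozosb zcs
Hunk 5: at line 5 remove [ovgp,tppb] add [ekjx,zzvcf] -> 13 lines: vqmv hjr wac lpu ncrcz ekjx zzvcf vun eep ote jppab ozosb zcs
Hunk 6: at line 9 remove [ote,jppab] add [qzhsp,ovgk,lkzo] -> 14 lines: vqmv hjr wac lpu ncrcz ekjx zzvcf vun eep qzhsp ovgk lkzo ozosb zcs
Final line count: 14

Answer: 14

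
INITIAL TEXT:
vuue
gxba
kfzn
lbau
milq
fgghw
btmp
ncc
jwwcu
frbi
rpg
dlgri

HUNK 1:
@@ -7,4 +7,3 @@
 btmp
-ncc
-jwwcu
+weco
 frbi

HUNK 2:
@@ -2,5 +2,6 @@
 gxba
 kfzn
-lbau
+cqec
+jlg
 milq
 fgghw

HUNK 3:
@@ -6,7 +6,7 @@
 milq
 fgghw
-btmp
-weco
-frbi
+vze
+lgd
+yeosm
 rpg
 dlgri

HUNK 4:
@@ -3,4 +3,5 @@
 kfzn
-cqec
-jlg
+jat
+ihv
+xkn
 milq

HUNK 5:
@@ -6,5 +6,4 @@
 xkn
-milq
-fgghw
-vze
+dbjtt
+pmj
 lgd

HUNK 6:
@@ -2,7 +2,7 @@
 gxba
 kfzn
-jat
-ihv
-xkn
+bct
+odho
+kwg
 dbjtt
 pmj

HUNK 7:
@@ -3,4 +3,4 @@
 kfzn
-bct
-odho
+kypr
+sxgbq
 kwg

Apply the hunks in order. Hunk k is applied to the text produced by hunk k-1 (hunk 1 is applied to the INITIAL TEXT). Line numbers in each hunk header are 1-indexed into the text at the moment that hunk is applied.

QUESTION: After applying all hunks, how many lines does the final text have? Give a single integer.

Hunk 1: at line 7 remove [ncc,jwwcu] add [weco] -> 11 lines: vuue gxba kfzn lbau milq fgghw btmp weco frbi rpg dlgri
Hunk 2: at line 2 remove [lbau] add [cqec,jlg] -> 12 lines: vuue gxba kfzn cqec jlg milq fgghw btmp weco frbi rpg dlgri
Hunk 3: at line 6 remove [btmp,weco,frbi] add [vze,lgd,yeosm] -> 12 lines: vuue gxba kfzn cqec jlg milq fgghw vze lgd yeosm rpg dlgri
Hunk 4: at line 3 remove [cqec,jlg] add [jat,ihv,xkn] -> 13 lines: vuue gxba kfzn jat ihv xkn milq fgghw vze lgd yeosm rpg dlgri
Hunk 5: at line 6 remove [milq,fgghw,vze] add [dbjtt,pmj] -> 12 lines: vuue gxba kfzn jat ihv xkn dbjtt pmj lgd yeosm rpg dlgri
Hunk 6: at line 2 remove [jat,ihv,xkn] add [bct,odho,kwg] -> 12 lines: vuue gxba kfzn bct odho kwg dbjtt pmj lgd yeosm rpg dlgri
Hunk 7: at line 3 remove [bct,odho] add [kypr,sxgbq] -> 12 lines: vuue gxba kfzn kypr sxgbq kwg dbjtt pmj lgd yeosm rpg dlgri
Final line count: 12

Answer: 12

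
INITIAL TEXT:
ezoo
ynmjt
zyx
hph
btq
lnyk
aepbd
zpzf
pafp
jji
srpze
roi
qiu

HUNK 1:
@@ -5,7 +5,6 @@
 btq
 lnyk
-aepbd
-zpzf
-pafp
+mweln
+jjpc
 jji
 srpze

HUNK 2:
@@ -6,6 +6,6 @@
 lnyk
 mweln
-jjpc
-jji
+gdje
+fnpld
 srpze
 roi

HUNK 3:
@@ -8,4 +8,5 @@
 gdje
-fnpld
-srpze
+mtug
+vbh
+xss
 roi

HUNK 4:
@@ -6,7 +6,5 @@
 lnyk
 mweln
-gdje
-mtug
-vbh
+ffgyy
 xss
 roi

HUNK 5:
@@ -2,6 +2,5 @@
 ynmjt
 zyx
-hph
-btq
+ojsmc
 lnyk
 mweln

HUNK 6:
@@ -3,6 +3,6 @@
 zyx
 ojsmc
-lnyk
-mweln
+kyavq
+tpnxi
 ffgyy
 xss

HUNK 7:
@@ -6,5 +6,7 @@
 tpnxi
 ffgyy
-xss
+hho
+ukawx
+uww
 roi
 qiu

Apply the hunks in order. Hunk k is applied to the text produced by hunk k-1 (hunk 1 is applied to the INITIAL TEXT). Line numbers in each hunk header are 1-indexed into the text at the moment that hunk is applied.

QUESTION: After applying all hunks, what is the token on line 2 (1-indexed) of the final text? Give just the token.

Hunk 1: at line 5 remove [aepbd,zpzf,pafp] add [mweln,jjpc] -> 12 lines: ezoo ynmjt zyx hph btq lnyk mweln jjpc jji srpze roi qiu
Hunk 2: at line 6 remove [jjpc,jji] add [gdje,fnpld] -> 12 lines: ezoo ynmjt zyx hph btq lnyk mweln gdje fnpld srpze roi qiu
Hunk 3: at line 8 remove [fnpld,srpze] add [mtug,vbh,xss] -> 13 lines: ezoo ynmjt zyx hph btq lnyk mweln gdje mtug vbh xss roi qiu
Hunk 4: at line 6 remove [gdje,mtug,vbh] add [ffgyy] -> 11 lines: ezoo ynmjt zyx hph btq lnyk mweln ffgyy xss roi qiu
Hunk 5: at line 2 remove [hph,btq] add [ojsmc] -> 10 lines: ezoo ynmjt zyx ojsmc lnyk mweln ffgyy xss roi qiu
Hunk 6: at line 3 remove [lnyk,mweln] add [kyavq,tpnxi] -> 10 lines: ezoo ynmjt zyx ojsmc kyavq tpnxi ffgyy xss roi qiu
Hunk 7: at line 6 remove [xss] add [hho,ukawx,uww] -> 12 lines: ezoo ynmjt zyx ojsmc kyavq tpnxi ffgyy hho ukawx uww roi qiu
Final line 2: ynmjt

Answer: ynmjt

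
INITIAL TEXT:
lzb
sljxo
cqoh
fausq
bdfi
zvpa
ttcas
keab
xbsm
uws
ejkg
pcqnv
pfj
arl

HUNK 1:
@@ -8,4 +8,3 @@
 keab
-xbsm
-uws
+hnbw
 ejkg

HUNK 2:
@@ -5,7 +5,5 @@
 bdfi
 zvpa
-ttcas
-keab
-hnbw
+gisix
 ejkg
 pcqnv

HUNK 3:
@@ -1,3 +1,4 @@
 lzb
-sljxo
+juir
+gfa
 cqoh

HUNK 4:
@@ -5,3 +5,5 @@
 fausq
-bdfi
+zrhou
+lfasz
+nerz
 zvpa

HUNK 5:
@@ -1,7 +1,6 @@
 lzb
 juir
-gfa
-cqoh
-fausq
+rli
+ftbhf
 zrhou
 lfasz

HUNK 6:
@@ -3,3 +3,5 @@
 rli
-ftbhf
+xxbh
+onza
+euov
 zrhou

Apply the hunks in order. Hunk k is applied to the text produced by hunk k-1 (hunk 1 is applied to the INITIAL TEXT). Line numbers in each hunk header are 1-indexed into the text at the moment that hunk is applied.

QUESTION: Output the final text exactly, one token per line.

Answer: lzb
juir
rli
xxbh
onza
euov
zrhou
lfasz
nerz
zvpa
gisix
ejkg
pcqnv
pfj
arl

Derivation:
Hunk 1: at line 8 remove [xbsm,uws] add [hnbw] -> 13 lines: lzb sljxo cqoh fausq bdfi zvpa ttcas keab hnbw ejkg pcqnv pfj arl
Hunk 2: at line 5 remove [ttcas,keab,hnbw] add [gisix] -> 11 lines: lzb sljxo cqoh fausq bdfi zvpa gisix ejkg pcqnv pfj arl
Hunk 3: at line 1 remove [sljxo] add [juir,gfa] -> 12 lines: lzb juir gfa cqoh fausq bdfi zvpa gisix ejkg pcqnv pfj arl
Hunk 4: at line 5 remove [bdfi] add [zrhou,lfasz,nerz] -> 14 lines: lzb juir gfa cqoh fausq zrhou lfasz nerz zvpa gisix ejkg pcqnv pfj arl
Hunk 5: at line 1 remove [gfa,cqoh,fausq] add [rli,ftbhf] -> 13 lines: lzb juir rli ftbhf zrhou lfasz nerz zvpa gisix ejkg pcqnv pfj arl
Hunk 6: at line 3 remove [ftbhf] add [xxbh,onza,euov] -> 15 lines: lzb juir rli xxbh onza euov zrhou lfasz nerz zvpa gisix ejkg pcqnv pfj arl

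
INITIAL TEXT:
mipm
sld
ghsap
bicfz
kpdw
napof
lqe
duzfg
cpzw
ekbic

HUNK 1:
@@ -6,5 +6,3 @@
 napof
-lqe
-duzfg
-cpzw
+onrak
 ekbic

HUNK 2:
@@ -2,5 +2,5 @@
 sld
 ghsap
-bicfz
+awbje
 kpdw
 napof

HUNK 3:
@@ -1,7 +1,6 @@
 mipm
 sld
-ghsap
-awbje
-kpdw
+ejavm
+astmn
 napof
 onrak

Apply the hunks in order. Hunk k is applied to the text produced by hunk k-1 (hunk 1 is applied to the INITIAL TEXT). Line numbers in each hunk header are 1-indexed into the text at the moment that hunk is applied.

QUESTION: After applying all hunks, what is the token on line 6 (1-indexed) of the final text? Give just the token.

Answer: onrak

Derivation:
Hunk 1: at line 6 remove [lqe,duzfg,cpzw] add [onrak] -> 8 lines: mipm sld ghsap bicfz kpdw napof onrak ekbic
Hunk 2: at line 2 remove [bicfz] add [awbje] -> 8 lines: mipm sld ghsap awbje kpdw napof onrak ekbic
Hunk 3: at line 1 remove [ghsap,awbje,kpdw] add [ejavm,astmn] -> 7 lines: mipm sld ejavm astmn napof onrak ekbic
Final line 6: onrak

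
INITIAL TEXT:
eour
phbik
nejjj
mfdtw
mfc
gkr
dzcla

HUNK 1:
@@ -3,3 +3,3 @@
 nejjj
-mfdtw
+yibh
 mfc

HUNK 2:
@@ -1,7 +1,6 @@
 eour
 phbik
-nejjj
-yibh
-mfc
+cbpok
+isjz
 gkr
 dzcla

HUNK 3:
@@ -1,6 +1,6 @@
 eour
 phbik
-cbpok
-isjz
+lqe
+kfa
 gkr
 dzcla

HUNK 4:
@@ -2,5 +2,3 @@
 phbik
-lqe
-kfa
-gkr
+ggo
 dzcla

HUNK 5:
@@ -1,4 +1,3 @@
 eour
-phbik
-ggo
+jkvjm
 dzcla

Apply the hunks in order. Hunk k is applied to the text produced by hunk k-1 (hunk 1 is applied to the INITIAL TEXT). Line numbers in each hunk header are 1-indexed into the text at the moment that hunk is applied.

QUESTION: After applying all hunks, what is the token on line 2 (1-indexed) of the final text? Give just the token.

Answer: jkvjm

Derivation:
Hunk 1: at line 3 remove [mfdtw] add [yibh] -> 7 lines: eour phbik nejjj yibh mfc gkr dzcla
Hunk 2: at line 1 remove [nejjj,yibh,mfc] add [cbpok,isjz] -> 6 lines: eour phbik cbpok isjz gkr dzcla
Hunk 3: at line 1 remove [cbpok,isjz] add [lqe,kfa] -> 6 lines: eour phbik lqe kfa gkr dzcla
Hunk 4: at line 2 remove [lqe,kfa,gkr] add [ggo] -> 4 lines: eour phbik ggo dzcla
Hunk 5: at line 1 remove [phbik,ggo] add [jkvjm] -> 3 lines: eour jkvjm dzcla
Final line 2: jkvjm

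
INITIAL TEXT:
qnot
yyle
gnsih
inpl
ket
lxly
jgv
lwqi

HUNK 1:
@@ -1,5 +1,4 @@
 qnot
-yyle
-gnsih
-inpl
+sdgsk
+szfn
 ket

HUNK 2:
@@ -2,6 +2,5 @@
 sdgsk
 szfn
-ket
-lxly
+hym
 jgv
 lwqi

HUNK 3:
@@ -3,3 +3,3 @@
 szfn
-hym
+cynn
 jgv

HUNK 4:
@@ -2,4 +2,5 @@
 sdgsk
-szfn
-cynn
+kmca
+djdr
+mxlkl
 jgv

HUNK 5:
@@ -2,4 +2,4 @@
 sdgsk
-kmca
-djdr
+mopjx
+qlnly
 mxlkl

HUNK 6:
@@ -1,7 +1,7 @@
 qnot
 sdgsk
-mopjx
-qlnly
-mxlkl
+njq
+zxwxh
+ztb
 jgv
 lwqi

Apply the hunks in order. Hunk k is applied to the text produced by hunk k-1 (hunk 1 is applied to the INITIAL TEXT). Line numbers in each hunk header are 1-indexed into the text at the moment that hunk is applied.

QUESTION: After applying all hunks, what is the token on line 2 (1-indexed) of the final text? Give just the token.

Hunk 1: at line 1 remove [yyle,gnsih,inpl] add [sdgsk,szfn] -> 7 lines: qnot sdgsk szfn ket lxly jgv lwqi
Hunk 2: at line 2 remove [ket,lxly] add [hym] -> 6 lines: qnot sdgsk szfn hym jgv lwqi
Hunk 3: at line 3 remove [hym] add [cynn] -> 6 lines: qnot sdgsk szfn cynn jgv lwqi
Hunk 4: at line 2 remove [szfn,cynn] add [kmca,djdr,mxlkl] -> 7 lines: qnot sdgsk kmca djdr mxlkl jgv lwqi
Hunk 5: at line 2 remove [kmca,djdr] add [mopjx,qlnly] -> 7 lines: qnot sdgsk mopjx qlnly mxlkl jgv lwqi
Hunk 6: at line 1 remove [mopjx,qlnly,mxlkl] add [njq,zxwxh,ztb] -> 7 lines: qnot sdgsk njq zxwxh ztb jgv lwqi
Final line 2: sdgsk

Answer: sdgsk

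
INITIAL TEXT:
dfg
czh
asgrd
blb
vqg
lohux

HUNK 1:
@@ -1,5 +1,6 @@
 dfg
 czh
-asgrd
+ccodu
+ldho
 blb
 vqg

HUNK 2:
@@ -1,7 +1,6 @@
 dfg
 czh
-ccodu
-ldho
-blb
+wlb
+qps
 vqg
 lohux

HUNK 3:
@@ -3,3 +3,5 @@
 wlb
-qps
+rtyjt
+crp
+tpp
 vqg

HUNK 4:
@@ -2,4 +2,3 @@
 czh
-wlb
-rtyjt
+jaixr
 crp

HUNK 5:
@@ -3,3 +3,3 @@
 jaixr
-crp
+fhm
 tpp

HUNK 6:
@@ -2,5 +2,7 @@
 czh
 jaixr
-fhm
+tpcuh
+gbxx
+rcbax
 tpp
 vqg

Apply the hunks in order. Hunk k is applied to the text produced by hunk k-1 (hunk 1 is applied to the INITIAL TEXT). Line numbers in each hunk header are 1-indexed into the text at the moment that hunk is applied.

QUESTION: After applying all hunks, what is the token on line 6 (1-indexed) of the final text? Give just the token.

Answer: rcbax

Derivation:
Hunk 1: at line 1 remove [asgrd] add [ccodu,ldho] -> 7 lines: dfg czh ccodu ldho blb vqg lohux
Hunk 2: at line 1 remove [ccodu,ldho,blb] add [wlb,qps] -> 6 lines: dfg czh wlb qps vqg lohux
Hunk 3: at line 3 remove [qps] add [rtyjt,crp,tpp] -> 8 lines: dfg czh wlb rtyjt crp tpp vqg lohux
Hunk 4: at line 2 remove [wlb,rtyjt] add [jaixr] -> 7 lines: dfg czh jaixr crp tpp vqg lohux
Hunk 5: at line 3 remove [crp] add [fhm] -> 7 lines: dfg czh jaixr fhm tpp vqg lohux
Hunk 6: at line 2 remove [fhm] add [tpcuh,gbxx,rcbax] -> 9 lines: dfg czh jaixr tpcuh gbxx rcbax tpp vqg lohux
Final line 6: rcbax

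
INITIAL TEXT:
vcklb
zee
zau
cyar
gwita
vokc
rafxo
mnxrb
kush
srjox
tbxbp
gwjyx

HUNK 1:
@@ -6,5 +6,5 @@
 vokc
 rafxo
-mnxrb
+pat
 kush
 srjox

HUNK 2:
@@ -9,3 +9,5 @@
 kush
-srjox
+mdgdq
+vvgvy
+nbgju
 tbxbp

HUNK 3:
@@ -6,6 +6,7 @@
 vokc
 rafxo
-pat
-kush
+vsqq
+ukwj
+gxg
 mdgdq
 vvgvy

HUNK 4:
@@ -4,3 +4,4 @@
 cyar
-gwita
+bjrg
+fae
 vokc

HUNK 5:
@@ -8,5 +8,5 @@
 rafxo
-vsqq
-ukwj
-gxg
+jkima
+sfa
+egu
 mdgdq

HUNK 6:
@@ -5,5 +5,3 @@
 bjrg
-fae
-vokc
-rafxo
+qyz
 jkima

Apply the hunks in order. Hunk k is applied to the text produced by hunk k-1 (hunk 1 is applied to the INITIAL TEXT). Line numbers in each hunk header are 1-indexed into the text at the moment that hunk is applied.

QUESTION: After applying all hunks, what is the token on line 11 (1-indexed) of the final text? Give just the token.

Answer: vvgvy

Derivation:
Hunk 1: at line 6 remove [mnxrb] add [pat] -> 12 lines: vcklb zee zau cyar gwita vokc rafxo pat kush srjox tbxbp gwjyx
Hunk 2: at line 9 remove [srjox] add [mdgdq,vvgvy,nbgju] -> 14 lines: vcklb zee zau cyar gwita vokc rafxo pat kush mdgdq vvgvy nbgju tbxbp gwjyx
Hunk 3: at line 6 remove [pat,kush] add [vsqq,ukwj,gxg] -> 15 lines: vcklb zee zau cyar gwita vokc rafxo vsqq ukwj gxg mdgdq vvgvy nbgju tbxbp gwjyx
Hunk 4: at line 4 remove [gwita] add [bjrg,fae] -> 16 lines: vcklb zee zau cyar bjrg fae vokc rafxo vsqq ukwj gxg mdgdq vvgvy nbgju tbxbp gwjyx
Hunk 5: at line 8 remove [vsqq,ukwj,gxg] add [jkima,sfa,egu] -> 16 lines: vcklb zee zau cyar bjrg fae vokc rafxo jkima sfa egu mdgdq vvgvy nbgju tbxbp gwjyx
Hunk 6: at line 5 remove [fae,vokc,rafxo] add [qyz] -> 14 lines: vcklb zee zau cyar bjrg qyz jkima sfa egu mdgdq vvgvy nbgju tbxbp gwjyx
Final line 11: vvgvy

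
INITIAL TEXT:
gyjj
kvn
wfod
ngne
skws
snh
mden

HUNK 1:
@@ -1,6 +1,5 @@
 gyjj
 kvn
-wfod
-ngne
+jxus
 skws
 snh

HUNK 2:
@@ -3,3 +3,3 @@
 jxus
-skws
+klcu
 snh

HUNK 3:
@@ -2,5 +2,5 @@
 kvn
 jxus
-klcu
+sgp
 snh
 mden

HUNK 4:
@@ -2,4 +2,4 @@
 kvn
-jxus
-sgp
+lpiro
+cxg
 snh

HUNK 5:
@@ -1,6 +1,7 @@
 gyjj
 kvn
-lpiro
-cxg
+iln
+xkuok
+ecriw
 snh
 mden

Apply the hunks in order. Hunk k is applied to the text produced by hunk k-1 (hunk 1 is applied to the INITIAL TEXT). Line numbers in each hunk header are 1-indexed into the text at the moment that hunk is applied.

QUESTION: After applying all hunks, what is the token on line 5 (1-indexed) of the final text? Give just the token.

Hunk 1: at line 1 remove [wfod,ngne] add [jxus] -> 6 lines: gyjj kvn jxus skws snh mden
Hunk 2: at line 3 remove [skws] add [klcu] -> 6 lines: gyjj kvn jxus klcu snh mden
Hunk 3: at line 2 remove [klcu] add [sgp] -> 6 lines: gyjj kvn jxus sgp snh mden
Hunk 4: at line 2 remove [jxus,sgp] add [lpiro,cxg] -> 6 lines: gyjj kvn lpiro cxg snh mden
Hunk 5: at line 1 remove [lpiro,cxg] add [iln,xkuok,ecriw] -> 7 lines: gyjj kvn iln xkuok ecriw snh mden
Final line 5: ecriw

Answer: ecriw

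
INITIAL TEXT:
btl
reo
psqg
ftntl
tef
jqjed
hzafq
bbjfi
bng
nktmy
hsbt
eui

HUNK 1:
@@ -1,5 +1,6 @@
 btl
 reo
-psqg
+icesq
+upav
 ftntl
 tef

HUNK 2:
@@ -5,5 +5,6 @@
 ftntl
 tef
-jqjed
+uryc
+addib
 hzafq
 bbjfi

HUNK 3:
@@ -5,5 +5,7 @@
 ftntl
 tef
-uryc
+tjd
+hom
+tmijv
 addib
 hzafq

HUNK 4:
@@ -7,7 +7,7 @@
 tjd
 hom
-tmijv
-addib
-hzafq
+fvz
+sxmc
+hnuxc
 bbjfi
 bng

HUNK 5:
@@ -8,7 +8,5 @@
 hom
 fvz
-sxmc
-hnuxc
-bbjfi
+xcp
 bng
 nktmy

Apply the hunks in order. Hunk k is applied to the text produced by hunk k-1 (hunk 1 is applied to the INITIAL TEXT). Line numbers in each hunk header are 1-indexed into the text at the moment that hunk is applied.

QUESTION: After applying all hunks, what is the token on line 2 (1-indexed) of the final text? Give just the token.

Answer: reo

Derivation:
Hunk 1: at line 1 remove [psqg] add [icesq,upav] -> 13 lines: btl reo icesq upav ftntl tef jqjed hzafq bbjfi bng nktmy hsbt eui
Hunk 2: at line 5 remove [jqjed] add [uryc,addib] -> 14 lines: btl reo icesq upav ftntl tef uryc addib hzafq bbjfi bng nktmy hsbt eui
Hunk 3: at line 5 remove [uryc] add [tjd,hom,tmijv] -> 16 lines: btl reo icesq upav ftntl tef tjd hom tmijv addib hzafq bbjfi bng nktmy hsbt eui
Hunk 4: at line 7 remove [tmijv,addib,hzafq] add [fvz,sxmc,hnuxc] -> 16 lines: btl reo icesq upav ftntl tef tjd hom fvz sxmc hnuxc bbjfi bng nktmy hsbt eui
Hunk 5: at line 8 remove [sxmc,hnuxc,bbjfi] add [xcp] -> 14 lines: btl reo icesq upav ftntl tef tjd hom fvz xcp bng nktmy hsbt eui
Final line 2: reo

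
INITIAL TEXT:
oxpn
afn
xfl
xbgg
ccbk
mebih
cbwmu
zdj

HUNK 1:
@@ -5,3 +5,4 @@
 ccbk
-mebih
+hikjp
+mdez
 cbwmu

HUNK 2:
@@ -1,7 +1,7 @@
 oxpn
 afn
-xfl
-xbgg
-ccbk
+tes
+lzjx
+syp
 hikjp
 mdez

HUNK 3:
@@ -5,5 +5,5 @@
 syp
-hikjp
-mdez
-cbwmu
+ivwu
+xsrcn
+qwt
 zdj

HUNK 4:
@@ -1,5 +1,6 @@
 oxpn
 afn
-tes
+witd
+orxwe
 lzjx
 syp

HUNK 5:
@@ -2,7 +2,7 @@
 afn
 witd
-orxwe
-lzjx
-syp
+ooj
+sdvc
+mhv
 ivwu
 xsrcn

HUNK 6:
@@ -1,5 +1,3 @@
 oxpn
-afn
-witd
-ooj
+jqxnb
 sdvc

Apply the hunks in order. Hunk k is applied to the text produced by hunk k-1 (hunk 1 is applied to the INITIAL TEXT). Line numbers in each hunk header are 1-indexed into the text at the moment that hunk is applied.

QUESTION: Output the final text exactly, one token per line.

Hunk 1: at line 5 remove [mebih] add [hikjp,mdez] -> 9 lines: oxpn afn xfl xbgg ccbk hikjp mdez cbwmu zdj
Hunk 2: at line 1 remove [xfl,xbgg,ccbk] add [tes,lzjx,syp] -> 9 lines: oxpn afn tes lzjx syp hikjp mdez cbwmu zdj
Hunk 3: at line 5 remove [hikjp,mdez,cbwmu] add [ivwu,xsrcn,qwt] -> 9 lines: oxpn afn tes lzjx syp ivwu xsrcn qwt zdj
Hunk 4: at line 1 remove [tes] add [witd,orxwe] -> 10 lines: oxpn afn witd orxwe lzjx syp ivwu xsrcn qwt zdj
Hunk 5: at line 2 remove [orxwe,lzjx,syp] add [ooj,sdvc,mhv] -> 10 lines: oxpn afn witd ooj sdvc mhv ivwu xsrcn qwt zdj
Hunk 6: at line 1 remove [afn,witd,ooj] add [jqxnb] -> 8 lines: oxpn jqxnb sdvc mhv ivwu xsrcn qwt zdj

Answer: oxpn
jqxnb
sdvc
mhv
ivwu
xsrcn
qwt
zdj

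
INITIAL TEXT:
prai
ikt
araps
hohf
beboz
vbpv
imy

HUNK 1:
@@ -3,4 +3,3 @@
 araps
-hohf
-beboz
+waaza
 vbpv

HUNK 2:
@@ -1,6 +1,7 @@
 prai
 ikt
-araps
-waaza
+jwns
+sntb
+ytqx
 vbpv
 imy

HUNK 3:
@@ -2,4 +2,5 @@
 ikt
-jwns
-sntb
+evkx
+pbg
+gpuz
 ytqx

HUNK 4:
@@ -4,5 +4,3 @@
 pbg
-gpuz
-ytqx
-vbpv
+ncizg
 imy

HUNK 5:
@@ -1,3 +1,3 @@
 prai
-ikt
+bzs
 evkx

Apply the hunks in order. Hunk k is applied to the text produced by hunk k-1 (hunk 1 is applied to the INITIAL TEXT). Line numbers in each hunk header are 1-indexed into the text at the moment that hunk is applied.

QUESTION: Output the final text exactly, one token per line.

Hunk 1: at line 3 remove [hohf,beboz] add [waaza] -> 6 lines: prai ikt araps waaza vbpv imy
Hunk 2: at line 1 remove [araps,waaza] add [jwns,sntb,ytqx] -> 7 lines: prai ikt jwns sntb ytqx vbpv imy
Hunk 3: at line 2 remove [jwns,sntb] add [evkx,pbg,gpuz] -> 8 lines: prai ikt evkx pbg gpuz ytqx vbpv imy
Hunk 4: at line 4 remove [gpuz,ytqx,vbpv] add [ncizg] -> 6 lines: prai ikt evkx pbg ncizg imy
Hunk 5: at line 1 remove [ikt] add [bzs] -> 6 lines: prai bzs evkx pbg ncizg imy

Answer: prai
bzs
evkx
pbg
ncizg
imy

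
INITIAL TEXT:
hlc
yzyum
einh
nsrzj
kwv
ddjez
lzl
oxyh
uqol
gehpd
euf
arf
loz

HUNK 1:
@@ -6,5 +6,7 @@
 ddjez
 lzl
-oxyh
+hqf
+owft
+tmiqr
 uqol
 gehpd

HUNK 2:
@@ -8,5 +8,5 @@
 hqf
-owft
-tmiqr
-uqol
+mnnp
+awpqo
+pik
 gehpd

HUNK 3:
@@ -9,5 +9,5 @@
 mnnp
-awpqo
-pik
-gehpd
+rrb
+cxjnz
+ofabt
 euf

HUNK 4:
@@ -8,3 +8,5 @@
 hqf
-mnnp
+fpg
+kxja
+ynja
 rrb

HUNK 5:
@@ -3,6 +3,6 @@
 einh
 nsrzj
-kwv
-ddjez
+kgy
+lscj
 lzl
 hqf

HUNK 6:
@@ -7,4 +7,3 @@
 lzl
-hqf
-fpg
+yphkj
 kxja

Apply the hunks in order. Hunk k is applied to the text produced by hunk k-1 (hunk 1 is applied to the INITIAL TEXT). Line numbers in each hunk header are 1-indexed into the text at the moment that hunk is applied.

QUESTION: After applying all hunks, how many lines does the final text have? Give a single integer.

Hunk 1: at line 6 remove [oxyh] add [hqf,owft,tmiqr] -> 15 lines: hlc yzyum einh nsrzj kwv ddjez lzl hqf owft tmiqr uqol gehpd euf arf loz
Hunk 2: at line 8 remove [owft,tmiqr,uqol] add [mnnp,awpqo,pik] -> 15 lines: hlc yzyum einh nsrzj kwv ddjez lzl hqf mnnp awpqo pik gehpd euf arf loz
Hunk 3: at line 9 remove [awpqo,pik,gehpd] add [rrb,cxjnz,ofabt] -> 15 lines: hlc yzyum einh nsrzj kwv ddjez lzl hqf mnnp rrb cxjnz ofabt euf arf loz
Hunk 4: at line 8 remove [mnnp] add [fpg,kxja,ynja] -> 17 lines: hlc yzyum einh nsrzj kwv ddjez lzl hqf fpg kxja ynja rrb cxjnz ofabt euf arf loz
Hunk 5: at line 3 remove [kwv,ddjez] add [kgy,lscj] -> 17 lines: hlc yzyum einh nsrzj kgy lscj lzl hqf fpg kxja ynja rrb cxjnz ofabt euf arf loz
Hunk 6: at line 7 remove [hqf,fpg] add [yphkj] -> 16 lines: hlc yzyum einh nsrzj kgy lscj lzl yphkj kxja ynja rrb cxjnz ofabt euf arf loz
Final line count: 16

Answer: 16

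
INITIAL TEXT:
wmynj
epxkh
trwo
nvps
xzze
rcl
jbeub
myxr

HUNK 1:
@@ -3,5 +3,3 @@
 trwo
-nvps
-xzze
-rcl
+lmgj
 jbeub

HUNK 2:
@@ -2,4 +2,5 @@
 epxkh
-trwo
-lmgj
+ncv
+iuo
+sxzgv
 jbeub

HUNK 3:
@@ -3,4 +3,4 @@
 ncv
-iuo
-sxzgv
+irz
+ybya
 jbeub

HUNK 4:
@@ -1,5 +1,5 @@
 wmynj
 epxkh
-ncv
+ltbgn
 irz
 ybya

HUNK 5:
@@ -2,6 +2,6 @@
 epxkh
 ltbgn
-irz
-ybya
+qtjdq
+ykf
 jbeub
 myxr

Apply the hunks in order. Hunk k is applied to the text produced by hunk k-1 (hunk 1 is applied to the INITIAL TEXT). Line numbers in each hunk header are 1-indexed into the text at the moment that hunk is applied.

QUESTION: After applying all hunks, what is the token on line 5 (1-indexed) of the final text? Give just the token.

Answer: ykf

Derivation:
Hunk 1: at line 3 remove [nvps,xzze,rcl] add [lmgj] -> 6 lines: wmynj epxkh trwo lmgj jbeub myxr
Hunk 2: at line 2 remove [trwo,lmgj] add [ncv,iuo,sxzgv] -> 7 lines: wmynj epxkh ncv iuo sxzgv jbeub myxr
Hunk 3: at line 3 remove [iuo,sxzgv] add [irz,ybya] -> 7 lines: wmynj epxkh ncv irz ybya jbeub myxr
Hunk 4: at line 1 remove [ncv] add [ltbgn] -> 7 lines: wmynj epxkh ltbgn irz ybya jbeub myxr
Hunk 5: at line 2 remove [irz,ybya] add [qtjdq,ykf] -> 7 lines: wmynj epxkh ltbgn qtjdq ykf jbeub myxr
Final line 5: ykf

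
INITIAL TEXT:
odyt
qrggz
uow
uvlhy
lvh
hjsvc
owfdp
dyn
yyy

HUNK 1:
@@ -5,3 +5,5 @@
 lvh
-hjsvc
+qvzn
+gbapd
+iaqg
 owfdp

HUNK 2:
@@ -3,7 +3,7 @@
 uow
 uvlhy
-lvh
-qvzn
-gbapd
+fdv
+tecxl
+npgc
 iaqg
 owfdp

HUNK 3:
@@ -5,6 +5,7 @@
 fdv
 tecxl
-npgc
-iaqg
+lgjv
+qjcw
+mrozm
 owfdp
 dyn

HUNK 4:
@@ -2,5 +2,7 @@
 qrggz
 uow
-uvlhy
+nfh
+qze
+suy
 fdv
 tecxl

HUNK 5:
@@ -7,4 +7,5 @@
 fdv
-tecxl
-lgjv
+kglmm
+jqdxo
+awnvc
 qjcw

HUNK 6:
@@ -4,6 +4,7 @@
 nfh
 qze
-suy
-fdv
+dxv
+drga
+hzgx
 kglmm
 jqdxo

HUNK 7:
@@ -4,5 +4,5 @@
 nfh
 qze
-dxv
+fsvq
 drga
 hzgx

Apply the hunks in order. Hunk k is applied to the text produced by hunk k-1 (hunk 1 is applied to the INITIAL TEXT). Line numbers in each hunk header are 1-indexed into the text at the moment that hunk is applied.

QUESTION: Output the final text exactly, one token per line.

Answer: odyt
qrggz
uow
nfh
qze
fsvq
drga
hzgx
kglmm
jqdxo
awnvc
qjcw
mrozm
owfdp
dyn
yyy

Derivation:
Hunk 1: at line 5 remove [hjsvc] add [qvzn,gbapd,iaqg] -> 11 lines: odyt qrggz uow uvlhy lvh qvzn gbapd iaqg owfdp dyn yyy
Hunk 2: at line 3 remove [lvh,qvzn,gbapd] add [fdv,tecxl,npgc] -> 11 lines: odyt qrggz uow uvlhy fdv tecxl npgc iaqg owfdp dyn yyy
Hunk 3: at line 5 remove [npgc,iaqg] add [lgjv,qjcw,mrozm] -> 12 lines: odyt qrggz uow uvlhy fdv tecxl lgjv qjcw mrozm owfdp dyn yyy
Hunk 4: at line 2 remove [uvlhy] add [nfh,qze,suy] -> 14 lines: odyt qrggz uow nfh qze suy fdv tecxl lgjv qjcw mrozm owfdp dyn yyy
Hunk 5: at line 7 remove [tecxl,lgjv] add [kglmm,jqdxo,awnvc] -> 15 lines: odyt qrggz uow nfh qze suy fdv kglmm jqdxo awnvc qjcw mrozm owfdp dyn yyy
Hunk 6: at line 4 remove [suy,fdv] add [dxv,drga,hzgx] -> 16 lines: odyt qrggz uow nfh qze dxv drga hzgx kglmm jqdxo awnvc qjcw mrozm owfdp dyn yyy
Hunk 7: at line 4 remove [dxv] add [fsvq] -> 16 lines: odyt qrggz uow nfh qze fsvq drga hzgx kglmm jqdxo awnvc qjcw mrozm owfdp dyn yyy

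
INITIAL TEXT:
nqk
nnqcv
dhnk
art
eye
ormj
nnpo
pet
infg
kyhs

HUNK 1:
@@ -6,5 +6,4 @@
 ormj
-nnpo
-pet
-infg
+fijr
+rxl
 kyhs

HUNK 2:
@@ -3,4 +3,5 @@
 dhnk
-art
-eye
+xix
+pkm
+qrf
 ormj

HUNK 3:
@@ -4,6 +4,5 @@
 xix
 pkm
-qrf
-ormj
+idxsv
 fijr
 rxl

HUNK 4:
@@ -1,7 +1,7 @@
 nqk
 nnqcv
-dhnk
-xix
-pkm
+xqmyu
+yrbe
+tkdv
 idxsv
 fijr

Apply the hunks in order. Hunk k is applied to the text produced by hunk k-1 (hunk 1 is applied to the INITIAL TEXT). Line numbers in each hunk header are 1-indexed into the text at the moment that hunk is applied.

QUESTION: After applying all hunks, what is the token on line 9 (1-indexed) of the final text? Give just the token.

Answer: kyhs

Derivation:
Hunk 1: at line 6 remove [nnpo,pet,infg] add [fijr,rxl] -> 9 lines: nqk nnqcv dhnk art eye ormj fijr rxl kyhs
Hunk 2: at line 3 remove [art,eye] add [xix,pkm,qrf] -> 10 lines: nqk nnqcv dhnk xix pkm qrf ormj fijr rxl kyhs
Hunk 3: at line 4 remove [qrf,ormj] add [idxsv] -> 9 lines: nqk nnqcv dhnk xix pkm idxsv fijr rxl kyhs
Hunk 4: at line 1 remove [dhnk,xix,pkm] add [xqmyu,yrbe,tkdv] -> 9 lines: nqk nnqcv xqmyu yrbe tkdv idxsv fijr rxl kyhs
Final line 9: kyhs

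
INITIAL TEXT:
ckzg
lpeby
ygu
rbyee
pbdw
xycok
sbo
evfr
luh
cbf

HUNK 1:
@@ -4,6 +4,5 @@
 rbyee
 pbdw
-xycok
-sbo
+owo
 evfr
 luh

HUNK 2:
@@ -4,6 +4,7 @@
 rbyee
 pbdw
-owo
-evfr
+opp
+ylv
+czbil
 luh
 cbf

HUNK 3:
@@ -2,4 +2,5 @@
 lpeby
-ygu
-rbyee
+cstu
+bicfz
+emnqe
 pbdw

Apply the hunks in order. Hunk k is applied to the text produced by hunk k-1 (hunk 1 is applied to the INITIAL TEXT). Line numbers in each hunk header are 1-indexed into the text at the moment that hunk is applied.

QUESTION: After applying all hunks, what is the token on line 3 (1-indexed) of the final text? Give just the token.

Answer: cstu

Derivation:
Hunk 1: at line 4 remove [xycok,sbo] add [owo] -> 9 lines: ckzg lpeby ygu rbyee pbdw owo evfr luh cbf
Hunk 2: at line 4 remove [owo,evfr] add [opp,ylv,czbil] -> 10 lines: ckzg lpeby ygu rbyee pbdw opp ylv czbil luh cbf
Hunk 3: at line 2 remove [ygu,rbyee] add [cstu,bicfz,emnqe] -> 11 lines: ckzg lpeby cstu bicfz emnqe pbdw opp ylv czbil luh cbf
Final line 3: cstu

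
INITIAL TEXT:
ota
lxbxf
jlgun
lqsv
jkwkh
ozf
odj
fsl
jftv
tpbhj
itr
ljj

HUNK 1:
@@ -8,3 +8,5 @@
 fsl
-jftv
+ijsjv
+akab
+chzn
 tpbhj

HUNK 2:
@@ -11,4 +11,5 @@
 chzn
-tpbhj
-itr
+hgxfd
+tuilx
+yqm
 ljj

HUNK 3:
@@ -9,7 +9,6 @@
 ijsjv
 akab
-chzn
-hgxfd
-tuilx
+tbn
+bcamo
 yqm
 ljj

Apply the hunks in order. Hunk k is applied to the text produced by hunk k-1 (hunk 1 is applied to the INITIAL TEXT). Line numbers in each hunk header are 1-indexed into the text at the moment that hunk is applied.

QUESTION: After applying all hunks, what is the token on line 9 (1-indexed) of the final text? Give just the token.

Hunk 1: at line 8 remove [jftv] add [ijsjv,akab,chzn] -> 14 lines: ota lxbxf jlgun lqsv jkwkh ozf odj fsl ijsjv akab chzn tpbhj itr ljj
Hunk 2: at line 11 remove [tpbhj,itr] add [hgxfd,tuilx,yqm] -> 15 lines: ota lxbxf jlgun lqsv jkwkh ozf odj fsl ijsjv akab chzn hgxfd tuilx yqm ljj
Hunk 3: at line 9 remove [chzn,hgxfd,tuilx] add [tbn,bcamo] -> 14 lines: ota lxbxf jlgun lqsv jkwkh ozf odj fsl ijsjv akab tbn bcamo yqm ljj
Final line 9: ijsjv

Answer: ijsjv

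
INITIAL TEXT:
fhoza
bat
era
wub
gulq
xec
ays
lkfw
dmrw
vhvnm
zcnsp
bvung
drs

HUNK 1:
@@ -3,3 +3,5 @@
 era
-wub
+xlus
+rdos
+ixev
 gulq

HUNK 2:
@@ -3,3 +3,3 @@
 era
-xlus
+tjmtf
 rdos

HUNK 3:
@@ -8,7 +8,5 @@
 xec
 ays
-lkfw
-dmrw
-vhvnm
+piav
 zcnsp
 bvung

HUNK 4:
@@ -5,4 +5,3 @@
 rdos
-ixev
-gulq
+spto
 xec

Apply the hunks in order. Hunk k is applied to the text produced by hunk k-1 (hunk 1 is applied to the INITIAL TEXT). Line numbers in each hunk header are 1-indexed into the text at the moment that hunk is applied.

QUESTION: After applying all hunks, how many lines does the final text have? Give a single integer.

Answer: 12

Derivation:
Hunk 1: at line 3 remove [wub] add [xlus,rdos,ixev] -> 15 lines: fhoza bat era xlus rdos ixev gulq xec ays lkfw dmrw vhvnm zcnsp bvung drs
Hunk 2: at line 3 remove [xlus] add [tjmtf] -> 15 lines: fhoza bat era tjmtf rdos ixev gulq xec ays lkfw dmrw vhvnm zcnsp bvung drs
Hunk 3: at line 8 remove [lkfw,dmrw,vhvnm] add [piav] -> 13 lines: fhoza bat era tjmtf rdos ixev gulq xec ays piav zcnsp bvung drs
Hunk 4: at line 5 remove [ixev,gulq] add [spto] -> 12 lines: fhoza bat era tjmtf rdos spto xec ays piav zcnsp bvung drs
Final line count: 12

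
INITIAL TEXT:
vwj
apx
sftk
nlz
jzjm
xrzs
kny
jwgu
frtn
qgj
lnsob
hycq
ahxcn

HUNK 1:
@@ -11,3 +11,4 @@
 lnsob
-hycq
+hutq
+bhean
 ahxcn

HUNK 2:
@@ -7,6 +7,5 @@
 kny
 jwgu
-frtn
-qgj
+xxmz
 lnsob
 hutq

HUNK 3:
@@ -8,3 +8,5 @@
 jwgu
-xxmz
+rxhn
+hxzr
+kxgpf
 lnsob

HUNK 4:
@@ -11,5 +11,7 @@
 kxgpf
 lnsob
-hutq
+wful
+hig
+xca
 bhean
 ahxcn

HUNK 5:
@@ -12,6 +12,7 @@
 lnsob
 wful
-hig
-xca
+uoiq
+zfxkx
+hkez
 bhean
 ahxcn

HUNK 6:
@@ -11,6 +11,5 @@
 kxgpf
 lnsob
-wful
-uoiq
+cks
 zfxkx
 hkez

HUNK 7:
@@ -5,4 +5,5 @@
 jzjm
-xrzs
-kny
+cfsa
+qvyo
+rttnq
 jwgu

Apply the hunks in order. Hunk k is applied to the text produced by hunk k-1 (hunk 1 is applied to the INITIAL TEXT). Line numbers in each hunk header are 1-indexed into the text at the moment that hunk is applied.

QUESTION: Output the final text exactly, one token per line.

Answer: vwj
apx
sftk
nlz
jzjm
cfsa
qvyo
rttnq
jwgu
rxhn
hxzr
kxgpf
lnsob
cks
zfxkx
hkez
bhean
ahxcn

Derivation:
Hunk 1: at line 11 remove [hycq] add [hutq,bhean] -> 14 lines: vwj apx sftk nlz jzjm xrzs kny jwgu frtn qgj lnsob hutq bhean ahxcn
Hunk 2: at line 7 remove [frtn,qgj] add [xxmz] -> 13 lines: vwj apx sftk nlz jzjm xrzs kny jwgu xxmz lnsob hutq bhean ahxcn
Hunk 3: at line 8 remove [xxmz] add [rxhn,hxzr,kxgpf] -> 15 lines: vwj apx sftk nlz jzjm xrzs kny jwgu rxhn hxzr kxgpf lnsob hutq bhean ahxcn
Hunk 4: at line 11 remove [hutq] add [wful,hig,xca] -> 17 lines: vwj apx sftk nlz jzjm xrzs kny jwgu rxhn hxzr kxgpf lnsob wful hig xca bhean ahxcn
Hunk 5: at line 12 remove [hig,xca] add [uoiq,zfxkx,hkez] -> 18 lines: vwj apx sftk nlz jzjm xrzs kny jwgu rxhn hxzr kxgpf lnsob wful uoiq zfxkx hkez bhean ahxcn
Hunk 6: at line 11 remove [wful,uoiq] add [cks] -> 17 lines: vwj apx sftk nlz jzjm xrzs kny jwgu rxhn hxzr kxgpf lnsob cks zfxkx hkez bhean ahxcn
Hunk 7: at line 5 remove [xrzs,kny] add [cfsa,qvyo,rttnq] -> 18 lines: vwj apx sftk nlz jzjm cfsa qvyo rttnq jwgu rxhn hxzr kxgpf lnsob cks zfxkx hkez bhean ahxcn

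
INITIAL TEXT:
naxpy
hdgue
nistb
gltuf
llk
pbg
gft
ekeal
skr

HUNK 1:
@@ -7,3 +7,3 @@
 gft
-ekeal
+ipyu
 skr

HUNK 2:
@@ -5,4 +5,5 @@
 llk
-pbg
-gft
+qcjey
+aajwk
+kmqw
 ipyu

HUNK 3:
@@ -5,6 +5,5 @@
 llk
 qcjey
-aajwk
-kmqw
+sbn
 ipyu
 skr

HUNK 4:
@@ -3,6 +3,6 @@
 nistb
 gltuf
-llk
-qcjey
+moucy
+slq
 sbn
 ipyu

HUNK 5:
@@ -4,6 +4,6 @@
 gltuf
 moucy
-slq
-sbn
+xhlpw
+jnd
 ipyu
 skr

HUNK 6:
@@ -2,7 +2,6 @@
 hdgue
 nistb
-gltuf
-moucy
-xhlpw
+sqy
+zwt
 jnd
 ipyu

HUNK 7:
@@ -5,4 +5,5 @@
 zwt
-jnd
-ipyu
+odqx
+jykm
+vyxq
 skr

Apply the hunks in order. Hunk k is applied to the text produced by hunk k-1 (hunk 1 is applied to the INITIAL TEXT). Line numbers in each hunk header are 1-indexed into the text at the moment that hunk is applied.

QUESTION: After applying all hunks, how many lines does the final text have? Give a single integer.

Answer: 9

Derivation:
Hunk 1: at line 7 remove [ekeal] add [ipyu] -> 9 lines: naxpy hdgue nistb gltuf llk pbg gft ipyu skr
Hunk 2: at line 5 remove [pbg,gft] add [qcjey,aajwk,kmqw] -> 10 lines: naxpy hdgue nistb gltuf llk qcjey aajwk kmqw ipyu skr
Hunk 3: at line 5 remove [aajwk,kmqw] add [sbn] -> 9 lines: naxpy hdgue nistb gltuf llk qcjey sbn ipyu skr
Hunk 4: at line 3 remove [llk,qcjey] add [moucy,slq] -> 9 lines: naxpy hdgue nistb gltuf moucy slq sbn ipyu skr
Hunk 5: at line 4 remove [slq,sbn] add [xhlpw,jnd] -> 9 lines: naxpy hdgue nistb gltuf moucy xhlpw jnd ipyu skr
Hunk 6: at line 2 remove [gltuf,moucy,xhlpw] add [sqy,zwt] -> 8 lines: naxpy hdgue nistb sqy zwt jnd ipyu skr
Hunk 7: at line 5 remove [jnd,ipyu] add [odqx,jykm,vyxq] -> 9 lines: naxpy hdgue nistb sqy zwt odqx jykm vyxq skr
Final line count: 9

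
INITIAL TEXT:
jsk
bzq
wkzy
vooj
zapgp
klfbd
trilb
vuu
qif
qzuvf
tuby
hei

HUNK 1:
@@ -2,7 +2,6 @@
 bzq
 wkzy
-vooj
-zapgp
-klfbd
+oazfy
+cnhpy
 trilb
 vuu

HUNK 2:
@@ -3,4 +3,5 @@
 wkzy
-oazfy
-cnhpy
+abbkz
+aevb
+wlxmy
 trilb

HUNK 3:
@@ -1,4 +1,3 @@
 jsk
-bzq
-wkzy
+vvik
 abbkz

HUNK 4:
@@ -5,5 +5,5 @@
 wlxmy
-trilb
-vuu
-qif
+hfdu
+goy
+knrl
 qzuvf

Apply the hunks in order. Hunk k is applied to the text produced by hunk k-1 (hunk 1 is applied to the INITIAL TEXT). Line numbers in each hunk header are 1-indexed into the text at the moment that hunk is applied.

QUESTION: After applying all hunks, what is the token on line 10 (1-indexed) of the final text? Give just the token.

Answer: tuby

Derivation:
Hunk 1: at line 2 remove [vooj,zapgp,klfbd] add [oazfy,cnhpy] -> 11 lines: jsk bzq wkzy oazfy cnhpy trilb vuu qif qzuvf tuby hei
Hunk 2: at line 3 remove [oazfy,cnhpy] add [abbkz,aevb,wlxmy] -> 12 lines: jsk bzq wkzy abbkz aevb wlxmy trilb vuu qif qzuvf tuby hei
Hunk 3: at line 1 remove [bzq,wkzy] add [vvik] -> 11 lines: jsk vvik abbkz aevb wlxmy trilb vuu qif qzuvf tuby hei
Hunk 4: at line 5 remove [trilb,vuu,qif] add [hfdu,goy,knrl] -> 11 lines: jsk vvik abbkz aevb wlxmy hfdu goy knrl qzuvf tuby hei
Final line 10: tuby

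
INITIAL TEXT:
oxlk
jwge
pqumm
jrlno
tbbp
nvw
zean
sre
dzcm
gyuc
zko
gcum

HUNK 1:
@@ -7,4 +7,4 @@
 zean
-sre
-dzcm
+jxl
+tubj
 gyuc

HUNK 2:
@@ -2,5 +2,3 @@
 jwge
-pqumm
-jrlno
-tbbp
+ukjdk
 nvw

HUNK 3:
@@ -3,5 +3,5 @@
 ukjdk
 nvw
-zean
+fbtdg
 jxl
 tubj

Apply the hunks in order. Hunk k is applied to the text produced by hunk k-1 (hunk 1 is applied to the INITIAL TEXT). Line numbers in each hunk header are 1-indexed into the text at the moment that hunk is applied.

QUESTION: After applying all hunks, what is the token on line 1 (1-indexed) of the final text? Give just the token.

Hunk 1: at line 7 remove [sre,dzcm] add [jxl,tubj] -> 12 lines: oxlk jwge pqumm jrlno tbbp nvw zean jxl tubj gyuc zko gcum
Hunk 2: at line 2 remove [pqumm,jrlno,tbbp] add [ukjdk] -> 10 lines: oxlk jwge ukjdk nvw zean jxl tubj gyuc zko gcum
Hunk 3: at line 3 remove [zean] add [fbtdg] -> 10 lines: oxlk jwge ukjdk nvw fbtdg jxl tubj gyuc zko gcum
Final line 1: oxlk

Answer: oxlk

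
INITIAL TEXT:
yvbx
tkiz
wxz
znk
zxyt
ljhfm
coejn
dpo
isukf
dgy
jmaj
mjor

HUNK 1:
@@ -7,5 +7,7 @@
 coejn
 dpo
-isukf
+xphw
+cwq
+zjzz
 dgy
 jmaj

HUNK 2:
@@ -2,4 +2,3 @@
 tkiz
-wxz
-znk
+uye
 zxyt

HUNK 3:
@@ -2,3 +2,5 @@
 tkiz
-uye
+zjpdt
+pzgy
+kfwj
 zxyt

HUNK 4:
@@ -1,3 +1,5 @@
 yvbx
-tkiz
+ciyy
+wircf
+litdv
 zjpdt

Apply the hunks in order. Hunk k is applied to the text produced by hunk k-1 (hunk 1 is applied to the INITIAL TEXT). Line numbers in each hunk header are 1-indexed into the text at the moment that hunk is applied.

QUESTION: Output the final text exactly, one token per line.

Answer: yvbx
ciyy
wircf
litdv
zjpdt
pzgy
kfwj
zxyt
ljhfm
coejn
dpo
xphw
cwq
zjzz
dgy
jmaj
mjor

Derivation:
Hunk 1: at line 7 remove [isukf] add [xphw,cwq,zjzz] -> 14 lines: yvbx tkiz wxz znk zxyt ljhfm coejn dpo xphw cwq zjzz dgy jmaj mjor
Hunk 2: at line 2 remove [wxz,znk] add [uye] -> 13 lines: yvbx tkiz uye zxyt ljhfm coejn dpo xphw cwq zjzz dgy jmaj mjor
Hunk 3: at line 2 remove [uye] add [zjpdt,pzgy,kfwj] -> 15 lines: yvbx tkiz zjpdt pzgy kfwj zxyt ljhfm coejn dpo xphw cwq zjzz dgy jmaj mjor
Hunk 4: at line 1 remove [tkiz] add [ciyy,wircf,litdv] -> 17 lines: yvbx ciyy wircf litdv zjpdt pzgy kfwj zxyt ljhfm coejn dpo xphw cwq zjzz dgy jmaj mjor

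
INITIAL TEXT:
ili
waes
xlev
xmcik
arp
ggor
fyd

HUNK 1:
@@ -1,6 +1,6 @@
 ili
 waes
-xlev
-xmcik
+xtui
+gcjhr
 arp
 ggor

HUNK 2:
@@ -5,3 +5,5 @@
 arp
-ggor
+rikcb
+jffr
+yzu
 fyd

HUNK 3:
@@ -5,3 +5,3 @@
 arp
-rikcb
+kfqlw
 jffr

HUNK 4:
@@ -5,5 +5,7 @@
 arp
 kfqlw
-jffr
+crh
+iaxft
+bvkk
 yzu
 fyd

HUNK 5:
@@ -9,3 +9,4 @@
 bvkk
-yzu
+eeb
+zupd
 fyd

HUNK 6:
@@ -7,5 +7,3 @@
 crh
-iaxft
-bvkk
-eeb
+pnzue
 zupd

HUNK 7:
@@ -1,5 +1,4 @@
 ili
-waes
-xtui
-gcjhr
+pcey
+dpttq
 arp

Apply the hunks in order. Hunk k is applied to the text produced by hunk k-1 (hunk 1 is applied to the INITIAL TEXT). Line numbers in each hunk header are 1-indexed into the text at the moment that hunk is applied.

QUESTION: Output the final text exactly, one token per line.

Hunk 1: at line 1 remove [xlev,xmcik] add [xtui,gcjhr] -> 7 lines: ili waes xtui gcjhr arp ggor fyd
Hunk 2: at line 5 remove [ggor] add [rikcb,jffr,yzu] -> 9 lines: ili waes xtui gcjhr arp rikcb jffr yzu fyd
Hunk 3: at line 5 remove [rikcb] add [kfqlw] -> 9 lines: ili waes xtui gcjhr arp kfqlw jffr yzu fyd
Hunk 4: at line 5 remove [jffr] add [crh,iaxft,bvkk] -> 11 lines: ili waes xtui gcjhr arp kfqlw crh iaxft bvkk yzu fyd
Hunk 5: at line 9 remove [yzu] add [eeb,zupd] -> 12 lines: ili waes xtui gcjhr arp kfqlw crh iaxft bvkk eeb zupd fyd
Hunk 6: at line 7 remove [iaxft,bvkk,eeb] add [pnzue] -> 10 lines: ili waes xtui gcjhr arp kfqlw crh pnzue zupd fyd
Hunk 7: at line 1 remove [waes,xtui,gcjhr] add [pcey,dpttq] -> 9 lines: ili pcey dpttq arp kfqlw crh pnzue zupd fyd

Answer: ili
pcey
dpttq
arp
kfqlw
crh
pnzue
zupd
fyd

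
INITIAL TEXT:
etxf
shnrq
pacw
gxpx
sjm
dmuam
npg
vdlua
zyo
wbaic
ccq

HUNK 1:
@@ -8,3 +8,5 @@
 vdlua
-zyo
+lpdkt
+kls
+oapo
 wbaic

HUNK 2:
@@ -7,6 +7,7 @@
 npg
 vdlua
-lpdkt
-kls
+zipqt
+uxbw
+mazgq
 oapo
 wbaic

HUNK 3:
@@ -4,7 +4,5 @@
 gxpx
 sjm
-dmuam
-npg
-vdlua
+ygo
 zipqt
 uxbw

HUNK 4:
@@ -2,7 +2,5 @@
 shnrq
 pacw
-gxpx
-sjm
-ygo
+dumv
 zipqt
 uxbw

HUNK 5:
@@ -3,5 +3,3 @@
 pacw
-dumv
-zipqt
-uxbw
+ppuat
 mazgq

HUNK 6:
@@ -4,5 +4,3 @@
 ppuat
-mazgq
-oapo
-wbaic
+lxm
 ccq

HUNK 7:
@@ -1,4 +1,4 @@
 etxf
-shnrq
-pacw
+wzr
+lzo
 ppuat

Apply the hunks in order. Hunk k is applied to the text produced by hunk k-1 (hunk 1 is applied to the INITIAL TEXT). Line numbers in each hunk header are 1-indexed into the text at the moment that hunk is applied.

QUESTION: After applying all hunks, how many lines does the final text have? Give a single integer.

Hunk 1: at line 8 remove [zyo] add [lpdkt,kls,oapo] -> 13 lines: etxf shnrq pacw gxpx sjm dmuam npg vdlua lpdkt kls oapo wbaic ccq
Hunk 2: at line 7 remove [lpdkt,kls] add [zipqt,uxbw,mazgq] -> 14 lines: etxf shnrq pacw gxpx sjm dmuam npg vdlua zipqt uxbw mazgq oapo wbaic ccq
Hunk 3: at line 4 remove [dmuam,npg,vdlua] add [ygo] -> 12 lines: etxf shnrq pacw gxpx sjm ygo zipqt uxbw mazgq oapo wbaic ccq
Hunk 4: at line 2 remove [gxpx,sjm,ygo] add [dumv] -> 10 lines: etxf shnrq pacw dumv zipqt uxbw mazgq oapo wbaic ccq
Hunk 5: at line 3 remove [dumv,zipqt,uxbw] add [ppuat] -> 8 lines: etxf shnrq pacw ppuat mazgq oapo wbaic ccq
Hunk 6: at line 4 remove [mazgq,oapo,wbaic] add [lxm] -> 6 lines: etxf shnrq pacw ppuat lxm ccq
Hunk 7: at line 1 remove [shnrq,pacw] add [wzr,lzo] -> 6 lines: etxf wzr lzo ppuat lxm ccq
Final line count: 6

Answer: 6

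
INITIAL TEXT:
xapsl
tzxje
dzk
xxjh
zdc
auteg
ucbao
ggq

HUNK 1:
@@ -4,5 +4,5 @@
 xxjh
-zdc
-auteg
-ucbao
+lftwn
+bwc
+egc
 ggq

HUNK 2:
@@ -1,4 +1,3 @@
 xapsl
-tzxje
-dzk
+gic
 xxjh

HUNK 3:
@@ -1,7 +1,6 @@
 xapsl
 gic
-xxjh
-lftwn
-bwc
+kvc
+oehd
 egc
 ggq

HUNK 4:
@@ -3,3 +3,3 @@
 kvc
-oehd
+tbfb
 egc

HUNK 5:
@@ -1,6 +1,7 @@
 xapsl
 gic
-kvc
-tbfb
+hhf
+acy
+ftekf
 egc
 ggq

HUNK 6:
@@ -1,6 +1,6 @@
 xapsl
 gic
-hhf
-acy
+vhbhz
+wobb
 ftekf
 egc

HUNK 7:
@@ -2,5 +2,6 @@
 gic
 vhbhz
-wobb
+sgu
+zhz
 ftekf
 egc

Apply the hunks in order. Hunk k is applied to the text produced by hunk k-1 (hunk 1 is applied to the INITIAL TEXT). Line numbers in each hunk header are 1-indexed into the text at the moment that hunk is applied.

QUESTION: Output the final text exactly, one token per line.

Answer: xapsl
gic
vhbhz
sgu
zhz
ftekf
egc
ggq

Derivation:
Hunk 1: at line 4 remove [zdc,auteg,ucbao] add [lftwn,bwc,egc] -> 8 lines: xapsl tzxje dzk xxjh lftwn bwc egc ggq
Hunk 2: at line 1 remove [tzxje,dzk] add [gic] -> 7 lines: xapsl gic xxjh lftwn bwc egc ggq
Hunk 3: at line 1 remove [xxjh,lftwn,bwc] add [kvc,oehd] -> 6 lines: xapsl gic kvc oehd egc ggq
Hunk 4: at line 3 remove [oehd] add [tbfb] -> 6 lines: xapsl gic kvc tbfb egc ggq
Hunk 5: at line 1 remove [kvc,tbfb] add [hhf,acy,ftekf] -> 7 lines: xapsl gic hhf acy ftekf egc ggq
Hunk 6: at line 1 remove [hhf,acy] add [vhbhz,wobb] -> 7 lines: xapsl gic vhbhz wobb ftekf egc ggq
Hunk 7: at line 2 remove [wobb] add [sgu,zhz] -> 8 lines: xapsl gic vhbhz sgu zhz ftekf egc ggq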